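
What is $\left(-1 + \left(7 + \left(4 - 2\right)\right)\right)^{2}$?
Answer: $64$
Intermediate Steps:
$\left(-1 + \left(7 + \left(4 - 2\right)\right)\right)^{2} = \left(-1 + \left(7 + 2\right)\right)^{2} = \left(-1 + 9\right)^{2} = 8^{2} = 64$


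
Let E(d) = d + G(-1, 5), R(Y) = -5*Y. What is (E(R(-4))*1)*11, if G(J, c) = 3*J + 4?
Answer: 231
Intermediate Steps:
G(J, c) = 4 + 3*J
E(d) = 1 + d (E(d) = d + (4 + 3*(-1)) = d + (4 - 3) = d + 1 = 1 + d)
(E(R(-4))*1)*11 = ((1 - 5*(-4))*1)*11 = ((1 + 20)*1)*11 = (21*1)*11 = 21*11 = 231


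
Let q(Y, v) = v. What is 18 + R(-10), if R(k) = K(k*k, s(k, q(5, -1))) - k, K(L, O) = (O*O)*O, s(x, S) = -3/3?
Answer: 27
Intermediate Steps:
s(x, S) = -1 (s(x, S) = -3*1/3 = -1)
K(L, O) = O**3 (K(L, O) = O**2*O = O**3)
R(k) = -1 - k (R(k) = (-1)**3 - k = -1 - k)
18 + R(-10) = 18 + (-1 - 1*(-10)) = 18 + (-1 + 10) = 18 + 9 = 27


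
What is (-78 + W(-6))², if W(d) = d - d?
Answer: 6084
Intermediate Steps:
W(d) = 0
(-78 + W(-6))² = (-78 + 0)² = (-78)² = 6084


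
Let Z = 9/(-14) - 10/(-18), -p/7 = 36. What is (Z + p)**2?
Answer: 1008888169/15876 ≈ 63548.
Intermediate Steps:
p = -252 (p = -7*36 = -252)
Z = -11/126 (Z = 9*(-1/14) - 10*(-1/18) = -9/14 + 5/9 = -11/126 ≈ -0.087302)
(Z + p)**2 = (-11/126 - 252)**2 = (-31763/126)**2 = 1008888169/15876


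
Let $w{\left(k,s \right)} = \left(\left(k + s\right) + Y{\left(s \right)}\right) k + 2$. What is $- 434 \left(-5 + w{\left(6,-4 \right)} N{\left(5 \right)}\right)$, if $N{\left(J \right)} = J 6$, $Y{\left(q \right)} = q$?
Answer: $132370$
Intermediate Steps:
$N{\left(J \right)} = 6 J$
$w{\left(k,s \right)} = 2 + k \left(k + 2 s\right)$ ($w{\left(k,s \right)} = \left(\left(k + s\right) + s\right) k + 2 = \left(k + 2 s\right) k + 2 = k \left(k + 2 s\right) + 2 = 2 + k \left(k + 2 s\right)$)
$- 434 \left(-5 + w{\left(6,-4 \right)} N{\left(5 \right)}\right) = - 434 \left(-5 + \left(2 + 6^{2} + 2 \cdot 6 \left(-4\right)\right) 6 \cdot 5\right) = - 434 \left(-5 + \left(2 + 36 - 48\right) 30\right) = - 434 \left(-5 - 300\right) = \left(-434\right) \left(-305\right) = 132370$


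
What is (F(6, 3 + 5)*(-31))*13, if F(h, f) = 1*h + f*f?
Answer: -28210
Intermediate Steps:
F(h, f) = h + f²
(F(6, 3 + 5)*(-31))*13 = ((6 + (3 + 5)²)*(-31))*13 = ((6 + 8²)*(-31))*13 = ((6 + 64)*(-31))*13 = (70*(-31))*13 = -2170*13 = -28210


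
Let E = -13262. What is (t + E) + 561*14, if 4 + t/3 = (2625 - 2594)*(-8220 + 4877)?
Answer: -316319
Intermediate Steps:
t = -310911 (t = -12 + 3*((2625 - 2594)*(-8220 + 4877)) = -12 + 3*(31*(-3343)) = -12 + 3*(-103633) = -12 - 310899 = -310911)
(t + E) + 561*14 = (-310911 - 13262) + 561*14 = -324173 + 7854 = -316319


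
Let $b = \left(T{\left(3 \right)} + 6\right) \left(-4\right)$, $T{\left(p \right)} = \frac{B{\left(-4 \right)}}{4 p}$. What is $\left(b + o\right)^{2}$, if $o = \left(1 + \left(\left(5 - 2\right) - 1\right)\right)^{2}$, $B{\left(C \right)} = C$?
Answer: $\frac{1681}{9} \approx 186.78$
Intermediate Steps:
$T{\left(p \right)} = - \frac{1}{p}$ ($T{\left(p \right)} = - \frac{4}{4 p} = - 4 \frac{1}{4 p} = - \frac{1}{p}$)
$b = - \frac{68}{3}$ ($b = \left(- \frac{1}{3} + 6\right) \left(-4\right) = \frac{17}{3} \left(-4\right) = - \frac{68}{3} \approx -22.667$)
$o = 9$ ($o = \left(1 + \left(3 - 1\right)\right)^{2} = \left(1 + 2\right)^{2} = 3^{2} = 9$)
$\left(b + o\right)^{2} = \left(- \frac{68}{3} + 9\right)^{2} = \left(- \frac{41}{3}\right)^{2} = \frac{1681}{9}$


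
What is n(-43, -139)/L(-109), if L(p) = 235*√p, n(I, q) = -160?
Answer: 32*I*√109/5123 ≈ 0.065214*I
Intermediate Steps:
n(-43, -139)/L(-109) = -160*(-I*√109/25615) = -(-32)*I*√109/5123 = 32*I*√109/5123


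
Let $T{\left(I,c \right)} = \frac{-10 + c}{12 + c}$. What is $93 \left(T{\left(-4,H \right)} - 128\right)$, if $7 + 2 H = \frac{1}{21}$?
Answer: $- \frac{2157135}{179} \approx -12051.0$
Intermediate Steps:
$H = - \frac{73}{21}$ ($H = - \frac{7}{2} + \frac{1}{2 \cdot 21} = - \frac{7}{2} + \frac{1}{2} \cdot \frac{1}{21} = - \frac{7}{2} + \frac{1}{42} = - \frac{73}{21} \approx -3.4762$)
$T{\left(I,c \right)} = \frac{-10 + c}{12 + c}$
$93 \left(T{\left(-4,H \right)} - 128\right) = 93 \left(\frac{-10 - \frac{73}{21}}{12 - \frac{73}{21}} - 128\right) = 93 \left(\frac{1}{\frac{179}{21}} \left(- \frac{283}{21}\right) - 128\right) = 93 \left(\frac{21}{179} \left(- \frac{283}{21}\right) - 128\right) = 93 \left(- \frac{283}{179} - 128\right) = 93 \left(- \frac{23195}{179}\right) = - \frac{2157135}{179}$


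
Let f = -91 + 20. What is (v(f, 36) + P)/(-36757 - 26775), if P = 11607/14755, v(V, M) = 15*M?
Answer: -1139901/133916380 ≈ -0.0085120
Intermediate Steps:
f = -71
P = 11607/14755 (P = 11607*(1/14755) = 11607/14755 ≈ 0.78665)
(v(f, 36) + P)/(-36757 - 26775) = (15*36 + 11607/14755)/(-36757 - 26775) = (540 + 11607/14755)/(-63532) = (7979307/14755)*(-1/63532) = -1139901/133916380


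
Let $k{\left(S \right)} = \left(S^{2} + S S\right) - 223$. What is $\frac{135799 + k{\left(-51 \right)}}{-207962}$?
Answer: $- \frac{70389}{103981} \approx -0.67694$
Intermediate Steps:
$k{\left(S \right)} = -223 + 2 S^{2}$ ($k{\left(S \right)} = \left(S^{2} + S^{2}\right) - 223 = 2 S^{2} - 223 = -223 + 2 S^{2}$)
$\frac{135799 + k{\left(-51 \right)}}{-207962} = \frac{135799 - \left(223 - 2 \left(-51\right)^{2}\right)}{-207962} = \left(135799 + \left(-223 + 2 \cdot 2601\right)\right) \left(- \frac{1}{207962}\right) = \left(135799 + \left(-223 + 5202\right)\right) \left(- \frac{1}{207962}\right) = \left(135799 + 4979\right) \left(- \frac{1}{207962}\right) = 140778 \left(- \frac{1}{207962}\right) = - \frac{70389}{103981}$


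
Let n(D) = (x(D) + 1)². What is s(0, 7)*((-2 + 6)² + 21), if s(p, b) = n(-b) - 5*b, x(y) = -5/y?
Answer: -58127/49 ≈ -1186.3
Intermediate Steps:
n(D) = (1 - 5/D)² (n(D) = (-5/D + 1)² = (1 - 5/D)²)
s(p, b) = -5*b + (-5 - b)²/b² (s(p, b) = (-5 - b)²/(-b)² - 5*b = (-5 - b)²/b² - 5*b = -5*b + (-5 - b)²/b²)
s(0, 7)*((-2 + 6)² + 21) = (-5*7 + (5 + 7)²/7²)*((-2 + 6)² + 21) = (-35 + (1/49)*12²)*(4² + 21) = (-35 + (1/49)*144)*(16 + 21) = (-35 + 144/49)*37 = -1571/49*37 = -58127/49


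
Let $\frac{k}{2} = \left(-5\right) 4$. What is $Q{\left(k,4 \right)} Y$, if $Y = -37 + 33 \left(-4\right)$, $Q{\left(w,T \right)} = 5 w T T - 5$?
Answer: $541645$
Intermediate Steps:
$k = -40$ ($k = 2 \left(\left(-5\right) 4\right) = 2 \left(-20\right) = -40$)
$Q{\left(w,T \right)} = -5 + 5 w T^{2}$ ($Q{\left(w,T \right)} = 5 T w T - 5 = 5 w T^{2} - 5 = -5 + 5 w T^{2}$)
$Y = -169$ ($Y = -37 - 132 = -169$)
$Q{\left(k,4 \right)} Y = \left(-5 + 5 \left(-40\right) 4^{2}\right) \left(-169\right) = \left(-5 + 5 \left(-40\right) 16\right) \left(-169\right) = \left(-5 - 3200\right) \left(-169\right) = \left(-3205\right) \left(-169\right) = 541645$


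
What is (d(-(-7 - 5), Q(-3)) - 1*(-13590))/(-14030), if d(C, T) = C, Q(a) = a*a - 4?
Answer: -6801/7015 ≈ -0.96949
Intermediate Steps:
Q(a) = -4 + a² (Q(a) = a² - 4 = -4 + a²)
(d(-(-7 - 5), Q(-3)) - 1*(-13590))/(-14030) = (-(-7 - 5) - 1*(-13590))/(-14030) = (-1*(-12) + 13590)*(-1/14030) = (12 + 13590)*(-1/14030) = 13602*(-1/14030) = -6801/7015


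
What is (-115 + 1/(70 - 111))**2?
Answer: 22240656/1681 ≈ 13231.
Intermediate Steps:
(-115 + 1/(70 - 111))**2 = (-115 + 1/(-41))**2 = (-115 - 1/41)**2 = (-4716/41)**2 = 22240656/1681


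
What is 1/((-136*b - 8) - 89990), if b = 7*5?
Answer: -1/94758 ≈ -1.0553e-5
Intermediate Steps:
b = 35
1/((-136*b - 8) - 89990) = 1/((-136*35 - 8) - 89990) = 1/((-4760 - 8) - 89990) = 1/(-4768 - 89990) = 1/(-94758) = -1/94758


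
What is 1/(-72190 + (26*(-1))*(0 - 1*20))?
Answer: -1/71670 ≈ -1.3953e-5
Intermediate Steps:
1/(-72190 + (26*(-1))*(0 - 1*20)) = 1/(-72190 - 26*(0 - 20)) = 1/(-72190 - 26*(-20)) = 1/(-72190 + 520) = 1/(-71670) = -1/71670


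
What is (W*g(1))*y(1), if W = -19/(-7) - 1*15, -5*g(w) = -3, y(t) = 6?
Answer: -1548/35 ≈ -44.229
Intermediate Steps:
g(w) = 3/5 (g(w) = -1/5*(-3) = 3/5)
W = -86/7 (W = -19*(-1/7) - 15 = 19/7 - 15 = -86/7 ≈ -12.286)
(W*g(1))*y(1) = -86/7*3/5*6 = -258/35*6 = -1548/35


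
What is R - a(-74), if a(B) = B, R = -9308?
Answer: -9234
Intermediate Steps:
R - a(-74) = -9308 - 1*(-74) = -9308 + 74 = -9234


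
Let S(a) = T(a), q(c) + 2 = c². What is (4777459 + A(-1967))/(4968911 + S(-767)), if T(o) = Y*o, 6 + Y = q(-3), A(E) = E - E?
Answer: 4777459/4968144 ≈ 0.96162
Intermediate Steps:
A(E) = 0
q(c) = -2 + c²
Y = 1 (Y = -6 + (-2 + (-3)²) = -6 + (-2 + 9) = -6 + 7 = 1)
T(o) = o (T(o) = 1*o = o)
S(a) = a
(4777459 + A(-1967))/(4968911 + S(-767)) = (4777459 + 0)/(4968911 - 767) = 4777459/4968144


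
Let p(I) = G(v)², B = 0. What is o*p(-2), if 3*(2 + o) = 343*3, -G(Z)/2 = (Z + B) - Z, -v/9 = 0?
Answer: 0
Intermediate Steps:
v = 0 (v = -9*0 = 0)
G(Z) = 0 (G(Z) = -2*((Z + 0) - Z) = -2*(Z - Z) = -2*0 = 0)
o = 341 (o = -2 + (343*3)/3 = -2 + (⅓)*1029 = -2 + 343 = 341)
p(I) = 0 (p(I) = 0² = 0)
o*p(-2) = 341*0 = 0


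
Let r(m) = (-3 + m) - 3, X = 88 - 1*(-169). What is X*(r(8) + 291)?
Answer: 75301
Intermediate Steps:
X = 257 (X = 88 + 169 = 257)
r(m) = -6 + m
X*(r(8) + 291) = 257*((-6 + 8) + 291) = 257*(2 + 291) = 257*293 = 75301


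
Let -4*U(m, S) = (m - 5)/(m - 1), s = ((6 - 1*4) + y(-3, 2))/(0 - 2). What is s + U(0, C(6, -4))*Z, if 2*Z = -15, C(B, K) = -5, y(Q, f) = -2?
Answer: 75/8 ≈ 9.3750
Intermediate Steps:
Z = -15/2 (Z = (1/2)*(-15) = -15/2 ≈ -7.5000)
s = 0 (s = ((6 - 1*4) - 2)/(0 - 2) = ((6 - 4) - 2)/(-2) = (2 - 2)*(-1/2) = 0*(-1/2) = 0)
U(m, S) = -(-5 + m)/(4*(-1 + m)) (U(m, S) = -(m - 5)/(4*(m - 1)) = -(-5 + m)/(4*(-1 + m)))
s + U(0, C(6, -4))*Z = 0 + ((5 - 1*0)/(4*(-1 + 0)))*(-15/2) = 0 + ((1/4)*(5 + 0)/(-1))*(-15/2) = 0 + ((1/4)*(-1)*5)*(-15/2) = 0 - 5/4*(-15/2) = 0 + 75/8 = 75/8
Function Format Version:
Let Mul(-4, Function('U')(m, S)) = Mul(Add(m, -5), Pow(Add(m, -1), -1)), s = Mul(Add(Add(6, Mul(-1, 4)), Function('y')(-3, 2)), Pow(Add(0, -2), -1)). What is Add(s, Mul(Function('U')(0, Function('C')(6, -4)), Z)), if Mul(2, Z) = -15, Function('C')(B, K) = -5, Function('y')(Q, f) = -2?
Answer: Rational(75, 8) ≈ 9.3750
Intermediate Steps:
Z = Rational(-15, 2) (Z = Mul(Rational(1, 2), -15) = Rational(-15, 2) ≈ -7.5000)
s = 0 (s = Mul(Add(Add(6, Mul(-1, 4)), -2), Pow(Add(0, -2), -1)) = Mul(Add(Add(6, -4), -2), Pow(-2, -1)) = Mul(Add(2, -2), Rational(-1, 2)) = Mul(0, Rational(-1, 2)) = 0)
Function('U')(m, S) = Mul(Rational(-1, 4), Pow(Add(-1, m), -1), Add(-5, m)) (Function('U')(m, S) = Mul(Rational(-1, 4), Mul(Add(m, -5), Pow(Add(m, -1), -1))) = Mul(Rational(-1, 4), Mul(Add(-5, m), Pow(Add(-1, m), -1))) = Mul(Rational(-1, 4), Mul(Pow(Add(-1, m), -1), Add(-5, m))) = Mul(Rational(-1, 4), Pow(Add(-1, m), -1), Add(-5, m)))
Add(s, Mul(Function('U')(0, Function('C')(6, -4)), Z)) = Add(0, Mul(Mul(Rational(1, 4), Pow(Add(-1, 0), -1), Add(5, Mul(-1, 0))), Rational(-15, 2))) = Add(0, Mul(Mul(Rational(1, 4), Pow(-1, -1), Add(5, 0)), Rational(-15, 2))) = Add(0, Mul(Mul(Rational(1, 4), -1, 5), Rational(-15, 2))) = Add(0, Mul(Rational(-5, 4), Rational(-15, 2))) = Add(0, Rational(75, 8)) = Rational(75, 8)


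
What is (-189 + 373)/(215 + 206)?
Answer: 184/421 ≈ 0.43705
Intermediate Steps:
(-189 + 373)/(215 + 206) = 184/421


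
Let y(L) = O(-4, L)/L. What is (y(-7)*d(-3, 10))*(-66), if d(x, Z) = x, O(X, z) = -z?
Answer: -198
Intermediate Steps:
y(L) = -1 (y(L) = (-L)/L = -1)
(y(-7)*d(-3, 10))*(-66) = -1*(-3)*(-66) = 3*(-66) = -198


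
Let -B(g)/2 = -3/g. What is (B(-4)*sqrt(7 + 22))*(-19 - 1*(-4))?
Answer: 45*sqrt(29)/2 ≈ 121.17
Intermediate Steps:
B(g) = 6/g (B(g) = -(-6)/g = 6/g)
(B(-4)*sqrt(7 + 22))*(-19 - 1*(-4)) = ((6/(-4))*sqrt(7 + 22))*(-19 - 1*(-4)) = ((6*(-1/4))*sqrt(29))*(-19 + 4) = -3*sqrt(29)/2*(-15) = 45*sqrt(29)/2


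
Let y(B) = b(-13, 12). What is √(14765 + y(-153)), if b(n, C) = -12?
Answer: √14753 ≈ 121.46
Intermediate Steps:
y(B) = -12
√(14765 + y(-153)) = √(14765 - 12) = √14753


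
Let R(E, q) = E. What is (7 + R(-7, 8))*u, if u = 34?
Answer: 0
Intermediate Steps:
(7 + R(-7, 8))*u = (7 - 7)*34 = 0*34 = 0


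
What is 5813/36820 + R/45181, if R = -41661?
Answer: -1271320867/1663564420 ≈ -0.76421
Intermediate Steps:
5813/36820 + R/45181 = 5813/36820 - 41661/45181 = -1271320867/1663564420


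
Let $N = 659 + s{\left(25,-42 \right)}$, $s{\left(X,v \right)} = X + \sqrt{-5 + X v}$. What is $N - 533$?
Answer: $151 + i \sqrt{1055} \approx 151.0 + 32.481 i$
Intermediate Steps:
$N = 684 + i \sqrt{1055}$ ($N = 659 + \left(25 + \sqrt{-5 + 25 \left(-42\right)}\right) = 659 + \left(25 + \sqrt{-5 - 1050}\right) = 659 + \left(25 + \sqrt{-1055}\right) = 659 + \left(25 + i \sqrt{1055}\right) = 684 + i \sqrt{1055} \approx 684.0 + 32.481 i$)
$N - 533 = \left(684 + i \sqrt{1055}\right) - 533 = 151 + i \sqrt{1055}$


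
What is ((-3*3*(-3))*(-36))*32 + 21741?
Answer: -9363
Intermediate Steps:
((-3*3*(-3))*(-36))*32 + 21741 = (-9*(-3)*(-36))*32 + 21741 = (27*(-36))*32 + 21741 = -972*32 + 21741 = -31104 + 21741 = -9363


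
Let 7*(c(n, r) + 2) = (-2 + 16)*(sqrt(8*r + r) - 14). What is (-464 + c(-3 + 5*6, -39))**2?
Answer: 242632 - 5928*I*sqrt(39) ≈ 2.4263e+5 - 37020.0*I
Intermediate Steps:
c(n, r) = -30 + 6*sqrt(r) (c(n, r) = -2 + ((-2 + 16)*(sqrt(8*r + r) - 14))/7 = -2 + (14*(sqrt(9*r) - 14))/7 = -2 + (14*(3*sqrt(r) - 14))/7 = -2 + (14*(-14 + 3*sqrt(r)))/7 = -2 + (-196 + 42*sqrt(r))/7 = -2 + (-28 + 6*sqrt(r)) = -30 + 6*sqrt(r))
(-464 + c(-3 + 5*6, -39))**2 = (-464 + (-30 + 6*sqrt(-39)))**2 = (-464 + (-30 + 6*(I*sqrt(39))))**2 = (-464 + (-30 + 6*I*sqrt(39)))**2 = (-494 + 6*I*sqrt(39))**2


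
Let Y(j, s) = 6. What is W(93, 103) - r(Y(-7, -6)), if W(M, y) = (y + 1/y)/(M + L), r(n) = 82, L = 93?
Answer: -780173/9579 ≈ -81.446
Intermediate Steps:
W(M, y) = (y + 1/y)/(93 + M) (W(M, y) = (y + 1/y)/(M + 93) = (y + 1/y)/(93 + M))
W(93, 103) - r(Y(-7, -6)) = (1 + 103²)/(103*(93 + 93)) - 1*82 = (1/103)*(1 + 10609)/186 - 82 = (1/103)*(1/186)*10610 - 82 = 5305/9579 - 82 = -780173/9579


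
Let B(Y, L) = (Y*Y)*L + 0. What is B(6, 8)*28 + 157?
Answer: 8221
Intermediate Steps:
B(Y, L) = L*Y² (B(Y, L) = Y²*L + 0 = L*Y² + 0 = L*Y²)
B(6, 8)*28 + 157 = (8*6²)*28 + 157 = (8*36)*28 + 157 = 288*28 + 157 = 8064 + 157 = 8221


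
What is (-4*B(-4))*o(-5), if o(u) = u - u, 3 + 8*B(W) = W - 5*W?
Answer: 0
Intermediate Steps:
B(W) = -3/8 - W/2 (B(W) = -3/8 + (W - 5*W)/8 = -3/8 + (-4*W)/8 = -3/8 - W/2)
o(u) = 0
(-4*B(-4))*o(-5) = -4*(-3/8 - 1/2*(-4))*0 = -4*(-3/8 + 2)*0 = -4*13/8*0 = -13/2*0 = 0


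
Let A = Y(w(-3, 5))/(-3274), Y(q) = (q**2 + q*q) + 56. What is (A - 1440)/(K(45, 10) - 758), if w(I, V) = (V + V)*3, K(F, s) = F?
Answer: 2358208/1167181 ≈ 2.0204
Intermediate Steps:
w(I, V) = 6*V (w(I, V) = (2*V)*3 = 6*V)
Y(q) = 56 + 2*q**2 (Y(q) = (q**2 + q**2) + 56 = 2*q**2 + 56 = 56 + 2*q**2)
A = -928/1637 (A = (56 + 2*(6*5)**2)/(-3274) = (56 + 2*30**2)*(-1/3274) = (56 + 2*900)*(-1/3274) = (56 + 1800)*(-1/3274) = 1856*(-1/3274) = -928/1637 ≈ -0.56689)
(A - 1440)/(K(45, 10) - 758) = (-928/1637 - 1440)/(45 - 758) = -2358208/1637/(-713) = -2358208/1637*(-1/713) = 2358208/1167181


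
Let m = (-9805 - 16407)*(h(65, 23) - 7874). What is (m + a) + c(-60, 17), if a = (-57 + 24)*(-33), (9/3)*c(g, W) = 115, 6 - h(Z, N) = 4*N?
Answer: 625945942/3 ≈ 2.0865e+8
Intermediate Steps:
h(Z, N) = 6 - 4*N
c(g, W) = 115/3 (c(g, W) = (⅓)*115 = 115/3)
a = 1089 (a = -33*(-33) = 1089)
m = 208647520 (m = (-9805 - 16407)*((6 - 4*23) - 7874) = -26212*((6 - 92) - 7874) = -26212*(-86 - 7874) = -26212*(-7960) = 208647520)
(m + a) + c(-60, 17) = (208647520 + 1089) + 115/3 = 208648609 + 115/3 = 625945942/3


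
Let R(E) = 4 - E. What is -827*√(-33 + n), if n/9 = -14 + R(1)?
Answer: -1654*I*√33 ≈ -9501.5*I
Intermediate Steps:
n = -99 (n = 9*(-14 + (4 - 1*1)) = 9*(-14 + (4 - 1)) = 9*(-14 + 3) = 9*(-11) = -99)
-827*√(-33 + n) = -827*√(-33 - 99) = -1654*I*√33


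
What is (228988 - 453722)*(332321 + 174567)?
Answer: -113914967792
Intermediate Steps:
(228988 - 453722)*(332321 + 174567) = -224734*506888 = -113914967792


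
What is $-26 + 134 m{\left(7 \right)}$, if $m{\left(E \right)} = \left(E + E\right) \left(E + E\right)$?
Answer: $26238$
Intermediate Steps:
$m{\left(E \right)} = 4 E^{2}$ ($m{\left(E \right)} = 2 E 2 E = 4 E^{2}$)
$-26 + 134 m{\left(7 \right)} = -26 + 134 \cdot 4 \cdot 7^{2} = -26 + 134 \cdot 4 \cdot 49 = -26 + 134 \cdot 196 = -26 + 26264 = 26238$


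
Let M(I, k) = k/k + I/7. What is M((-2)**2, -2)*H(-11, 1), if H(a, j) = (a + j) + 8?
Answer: -22/7 ≈ -3.1429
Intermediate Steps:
H(a, j) = 8 + a + j
M(I, k) = 1 + I/7 (M(I, k) = 1 + I*(1/7) = 1 + I/7)
M((-2)**2, -2)*H(-11, 1) = (1 + (1/7)*(-2)**2)*(8 - 11 + 1) = (1 + (1/7)*4)*(-2) = (1 + 4/7)*(-2) = (11/7)*(-2) = -22/7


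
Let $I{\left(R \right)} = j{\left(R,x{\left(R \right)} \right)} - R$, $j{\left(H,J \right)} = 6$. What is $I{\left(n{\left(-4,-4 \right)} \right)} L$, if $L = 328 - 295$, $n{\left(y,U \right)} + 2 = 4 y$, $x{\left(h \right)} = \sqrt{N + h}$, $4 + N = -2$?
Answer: $792$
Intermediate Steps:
$N = -6$ ($N = -4 - 2 = -6$)
$x{\left(h \right)} = \sqrt{-6 + h}$
$n{\left(y,U \right)} = -2 + 4 y$
$I{\left(R \right)} = 6 - R$
$L = 33$ ($L = 328 - 295 = 33$)
$I{\left(n{\left(-4,-4 \right)} \right)} L = \left(6 - \left(-2 + 4 \left(-4\right)\right)\right) 33 = \left(6 - \left(-2 - 16\right)\right) 33 = \left(6 - -18\right) 33 = \left(6 + 18\right) 33 = 24 \cdot 33 = 792$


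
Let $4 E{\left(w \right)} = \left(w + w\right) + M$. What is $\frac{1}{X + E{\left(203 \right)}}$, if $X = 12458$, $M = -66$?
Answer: $\frac{1}{12543} \approx 7.9726 \cdot 10^{-5}$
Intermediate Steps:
$E{\left(w \right)} = - \frac{33}{2} + \frac{w}{2}$ ($E{\left(w \right)} = \frac{\left(w + w\right) - 66}{4} = \frac{2 w - 66}{4} = \frac{-66 + 2 w}{4} = - \frac{33}{2} + \frac{w}{2}$)
$\frac{1}{X + E{\left(203 \right)}} = \frac{1}{12458 + \left(- \frac{33}{2} + \frac{1}{2} \cdot 203\right)} = \frac{1}{12458 + \left(- \frac{33}{2} + \frac{203}{2}\right)} = \frac{1}{12458 + 85} = \frac{1}{12543}$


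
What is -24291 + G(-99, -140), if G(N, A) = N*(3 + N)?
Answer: -14787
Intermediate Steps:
-24291 + G(-99, -140) = -24291 - 99*(3 - 99) = -24291 - 99*(-96) = -24291 + 9504 = -14787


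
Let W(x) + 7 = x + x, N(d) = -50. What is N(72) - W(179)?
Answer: -401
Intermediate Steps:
W(x) = -7 + 2*x (W(x) = -7 + (x + x) = -7 + 2*x)
N(72) - W(179) = -50 - (-7 + 2*179) = -50 - (-7 + 358) = -50 - 1*351 = -50 - 351 = -401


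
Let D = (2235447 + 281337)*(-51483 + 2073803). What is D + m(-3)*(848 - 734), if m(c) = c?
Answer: 5089742618538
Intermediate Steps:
D = 5089742618880 (D = 2516784*2022320 = 5089742618880)
D + m(-3)*(848 - 734) = 5089742618880 - 3*(848 - 734) = 5089742618880 - 3*114 = 5089742618880 - 342 = 5089742618538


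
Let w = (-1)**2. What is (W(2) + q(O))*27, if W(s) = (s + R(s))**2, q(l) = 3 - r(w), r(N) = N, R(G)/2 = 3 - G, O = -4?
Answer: 486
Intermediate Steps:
R(G) = 6 - 2*G (R(G) = 2*(3 - G) = 6 - 2*G)
w = 1
q(l) = 2 (q(l) = 3 - 1*1 = 3 - 1 = 2)
W(s) = (6 - s)**2 (W(s) = (s + (6 - 2*s))**2 = (6 - s)**2)
(W(2) + q(O))*27 = ((6 - 1*2)**2 + 2)*27 = ((6 - 2)**2 + 2)*27 = (4**2 + 2)*27 = (16 + 2)*27 = 18*27 = 486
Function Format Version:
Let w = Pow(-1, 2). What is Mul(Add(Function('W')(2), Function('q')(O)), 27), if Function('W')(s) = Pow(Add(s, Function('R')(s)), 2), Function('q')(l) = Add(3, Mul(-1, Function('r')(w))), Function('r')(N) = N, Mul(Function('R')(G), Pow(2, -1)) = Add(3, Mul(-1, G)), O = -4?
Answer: 486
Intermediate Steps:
Function('R')(G) = Add(6, Mul(-2, G)) (Function('R')(G) = Mul(2, Add(3, Mul(-1, G))) = Add(6, Mul(-2, G)))
w = 1
Function('q')(l) = 2 (Function('q')(l) = Add(3, Mul(-1, 1)) = Add(3, -1) = 2)
Function('W')(s) = Pow(Add(6, Mul(-1, s)), 2) (Function('W')(s) = Pow(Add(s, Add(6, Mul(-2, s))), 2) = Pow(Add(6, Mul(-1, s)), 2))
Mul(Add(Function('W')(2), Function('q')(O)), 27) = Mul(Add(Pow(Add(6, Mul(-1, 2)), 2), 2), 27) = Mul(Add(Pow(Add(6, -2), 2), 2), 27) = Mul(Add(Pow(4, 2), 2), 27) = Mul(Add(16, 2), 27) = Mul(18, 27) = 486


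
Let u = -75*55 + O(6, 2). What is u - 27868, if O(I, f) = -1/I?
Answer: -191959/6 ≈ -31993.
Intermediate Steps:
O(I, f) = -1/I
u = -24751/6 (u = -75*55 - 1/6 = -4125 - 1*1/6 = -4125 - 1/6 = -24751/6 ≈ -4125.2)
u - 27868 = -24751/6 - 27868 = -191959/6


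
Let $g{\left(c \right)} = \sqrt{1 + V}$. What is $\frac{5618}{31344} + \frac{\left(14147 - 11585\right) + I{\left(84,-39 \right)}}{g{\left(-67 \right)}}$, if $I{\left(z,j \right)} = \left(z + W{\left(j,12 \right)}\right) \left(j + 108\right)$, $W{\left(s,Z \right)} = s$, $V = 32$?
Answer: $\frac{2809}{15672} + \frac{1889 \sqrt{33}}{11} \approx 986.68$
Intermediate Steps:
$I{\left(z,j \right)} = \left(108 + j\right) \left(j + z\right)$ ($I{\left(z,j \right)} = \left(z + j\right) \left(j + 108\right) = \left(j + z\right) \left(108 + j\right) = \left(108 + j\right) \left(j + z\right)$)
$g{\left(c \right)} = \sqrt{33}$ ($g{\left(c \right)} = \sqrt{1 + 32} = \sqrt{33}$)
$\frac{5618}{31344} + \frac{\left(14147 - 11585\right) + I{\left(84,-39 \right)}}{g{\left(-67 \right)}} = \frac{5618}{31344} + \frac{\left(14147 - 11585\right) + \left(\left(-39\right)^{2} + 108 \left(-39\right) + 108 \cdot 84 - 3276\right)}{\sqrt{33}} = 5618 \cdot \frac{1}{31344} + \left(2562 + \left(1521 - 4212 + 9072 - 3276\right)\right) \frac{\sqrt{33}}{33} = \frac{2809}{15672} + \left(2562 + 3105\right) \frac{\sqrt{33}}{33} = \frac{2809}{15672} + 5667 \frac{\sqrt{33}}{33} = \frac{2809}{15672} + \frac{1889 \sqrt{33}}{11}$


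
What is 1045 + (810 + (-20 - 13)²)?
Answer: 2944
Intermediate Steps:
1045 + (810 + (-20 - 13)²) = 1045 + (810 + (-33)²) = 1045 + (810 + 1089) = 1045 + 1899 = 2944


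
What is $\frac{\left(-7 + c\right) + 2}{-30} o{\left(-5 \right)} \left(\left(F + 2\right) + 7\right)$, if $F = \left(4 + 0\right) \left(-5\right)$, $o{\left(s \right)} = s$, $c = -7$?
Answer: $22$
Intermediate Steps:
$F = -20$ ($F = 4 \left(-5\right) = -20$)
$\frac{\left(-7 + c\right) + 2}{-30} o{\left(-5 \right)} \left(\left(F + 2\right) + 7\right) = \frac{\left(-7 - 7\right) + 2}{-30} \left(-5\right) \left(\left(-20 + 2\right) + 7\right) = \left(-14 + 2\right) \left(- \frac{1}{30}\right) \left(-5\right) \left(-18 + 7\right) = \left(-12\right) \left(- \frac{1}{30}\right) \left(-5\right) \left(-11\right) = \frac{2}{5} \left(-5\right) \left(-11\right) = \left(-2\right) \left(-11\right) = 22$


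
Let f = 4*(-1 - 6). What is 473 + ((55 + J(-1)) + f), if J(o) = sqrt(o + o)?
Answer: 500 + I*sqrt(2) ≈ 500.0 + 1.4142*I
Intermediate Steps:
J(o) = sqrt(2)*sqrt(o) (J(o) = sqrt(2*o) = sqrt(2)*sqrt(o))
f = -28 (f = 4*(-7) = -28)
473 + ((55 + J(-1)) + f) = 473 + ((55 + sqrt(2)*sqrt(-1)) - 28) = 473 + ((55 + sqrt(2)*I) - 28) = 473 + ((55 + I*sqrt(2)) - 28) = 473 + (27 + I*sqrt(2)) = 500 + I*sqrt(2)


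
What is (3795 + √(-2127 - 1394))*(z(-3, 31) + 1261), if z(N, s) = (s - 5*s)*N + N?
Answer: 6185850 + 1630*I*√3521 ≈ 6.1858e+6 + 96721.0*I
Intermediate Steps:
z(N, s) = N - 4*N*s (z(N, s) = (-4*s)*N + N = -4*N*s + N = N - 4*N*s)
(3795 + √(-2127 - 1394))*(z(-3, 31) + 1261) = (3795 + √(-2127 - 1394))*(-3*(1 - 4*31) + 1261) = (3795 + √(-3521))*(-3*(1 - 124) + 1261) = (3795 + I*√3521)*(-3*(-123) + 1261) = (3795 + I*√3521)*(369 + 1261) = (3795 + I*√3521)*1630 = 6185850 + 1630*I*√3521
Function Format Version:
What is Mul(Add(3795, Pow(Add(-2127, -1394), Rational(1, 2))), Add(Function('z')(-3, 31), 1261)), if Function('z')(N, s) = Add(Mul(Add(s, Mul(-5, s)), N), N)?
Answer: Add(6185850, Mul(1630, I, Pow(3521, Rational(1, 2)))) ≈ Add(6.1858e+6, Mul(96721., I))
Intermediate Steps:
Function('z')(N, s) = Add(N, Mul(-4, N, s)) (Function('z')(N, s) = Add(Mul(Mul(-4, s), N), N) = Add(Mul(-4, N, s), N) = Add(N, Mul(-4, N, s)))
Mul(Add(3795, Pow(Add(-2127, -1394), Rational(1, 2))), Add(Function('z')(-3, 31), 1261)) = Mul(Add(3795, Pow(Add(-2127, -1394), Rational(1, 2))), Add(Mul(-3, Add(1, Mul(-4, 31))), 1261)) = Mul(Add(3795, Pow(-3521, Rational(1, 2))), Add(Mul(-3, Add(1, -124)), 1261)) = Mul(Add(3795, Mul(I, Pow(3521, Rational(1, 2)))), Add(Mul(-3, -123), 1261)) = Mul(Add(3795, Mul(I, Pow(3521, Rational(1, 2)))), Add(369, 1261)) = Mul(Add(3795, Mul(I, Pow(3521, Rational(1, 2)))), 1630) = Add(6185850, Mul(1630, I, Pow(3521, Rational(1, 2))))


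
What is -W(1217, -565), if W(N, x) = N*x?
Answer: 687605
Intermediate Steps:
-W(1217, -565) = -1217*(-565) = -1*(-687605) = 687605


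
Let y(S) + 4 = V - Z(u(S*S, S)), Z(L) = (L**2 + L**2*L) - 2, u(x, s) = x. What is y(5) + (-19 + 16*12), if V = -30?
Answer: -16109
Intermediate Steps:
Z(L) = -2 + L**2 + L**3 (Z(L) = (L**2 + L**3) - 2 = -2 + L**2 + L**3)
y(S) = -32 - S**4 - S**6 (y(S) = -4 + (-30 - (-2 + (S*S)**2 + (S*S)**3)) = -4 + (-30 - (-2 + (S**2)**2 + (S**2)**3)) = -4 + (-30 - (-2 + S**4 + S**6)) = -4 + (-30 + (2 - S**4 - S**6)) = -4 + (-28 - S**4 - S**6) = -32 - S**4 - S**6)
y(5) + (-19 + 16*12) = (-32 - 1*5**4 - 1*5**6) + (-19 + 16*12) = (-32 - 1*625 - 1*15625) + (-19 + 192) = (-32 - 625 - 15625) + 173 = -16282 + 173 = -16109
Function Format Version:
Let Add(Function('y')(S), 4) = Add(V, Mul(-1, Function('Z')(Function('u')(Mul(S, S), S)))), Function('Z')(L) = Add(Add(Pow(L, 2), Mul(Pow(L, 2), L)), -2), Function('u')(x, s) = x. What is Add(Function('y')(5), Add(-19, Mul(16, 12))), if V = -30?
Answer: -16109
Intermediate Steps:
Function('Z')(L) = Add(-2, Pow(L, 2), Pow(L, 3)) (Function('Z')(L) = Add(Add(Pow(L, 2), Pow(L, 3)), -2) = Add(-2, Pow(L, 2), Pow(L, 3)))
Function('y')(S) = Add(-32, Mul(-1, Pow(S, 4)), Mul(-1, Pow(S, 6))) (Function('y')(S) = Add(-4, Add(-30, Mul(-1, Add(-2, Pow(Mul(S, S), 2), Pow(Mul(S, S), 3))))) = Add(-4, Add(-30, Mul(-1, Add(-2, Pow(Pow(S, 2), 2), Pow(Pow(S, 2), 3))))) = Add(-4, Add(-30, Mul(-1, Add(-2, Pow(S, 4), Pow(S, 6))))) = Add(-4, Add(-30, Add(2, Mul(-1, Pow(S, 4)), Mul(-1, Pow(S, 6))))) = Add(-4, Add(-28, Mul(-1, Pow(S, 4)), Mul(-1, Pow(S, 6)))) = Add(-32, Mul(-1, Pow(S, 4)), Mul(-1, Pow(S, 6))))
Add(Function('y')(5), Add(-19, Mul(16, 12))) = Add(Add(-32, Mul(-1, Pow(5, 4)), Mul(-1, Pow(5, 6))), Add(-19, Mul(16, 12))) = Add(Add(-32, Mul(-1, 625), Mul(-1, 15625)), Add(-19, 192)) = Add(Add(-32, -625, -15625), 173) = Add(-16282, 173) = -16109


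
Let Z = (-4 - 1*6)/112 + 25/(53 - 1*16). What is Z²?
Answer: 1476225/4293184 ≈ 0.34385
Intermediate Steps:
Z = 1215/2072 (Z = (-4 - 6)*(1/112) + 25/(53 - 16) = -10*1/112 + 25/37 = -5/56 + 25*(1/37) = -5/56 + 25/37 = 1215/2072 ≈ 0.58639)
Z² = (1215/2072)² = 1476225/4293184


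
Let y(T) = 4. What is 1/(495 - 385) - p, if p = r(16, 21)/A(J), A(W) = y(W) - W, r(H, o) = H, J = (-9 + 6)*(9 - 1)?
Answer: -433/770 ≈ -0.56234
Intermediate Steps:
J = -24 (J = -3*8 = -24)
A(W) = 4 - W
p = 4/7 (p = 16/(4 - 1*(-24)) = 16/(4 + 24) = 16/28 = 16*(1/28) = 4/7 ≈ 0.57143)
1/(495 - 385) - p = 1/(495 - 385) - 1*4/7 = 1/110 - 4/7 = -433/770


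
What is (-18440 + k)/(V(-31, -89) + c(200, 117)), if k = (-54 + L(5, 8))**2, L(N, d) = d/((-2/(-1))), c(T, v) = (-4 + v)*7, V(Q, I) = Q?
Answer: -797/38 ≈ -20.974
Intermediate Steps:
c(T, v) = -28 + 7*v
L(N, d) = d/2 (L(N, d) = d/((-2*(-1))) = d/2)
k = 2500 (k = (-54 + (1/2)*8)**2 = (-54 + 4)**2 = (-50)**2 = 2500)
(-18440 + k)/(V(-31, -89) + c(200, 117)) = (-18440 + 2500)/(-31 + (-28 + 7*117)) = -15940/(-31 + (-28 + 819)) = -15940/(-31 + 791) = -15940/760 = -15940*1/760 = -797/38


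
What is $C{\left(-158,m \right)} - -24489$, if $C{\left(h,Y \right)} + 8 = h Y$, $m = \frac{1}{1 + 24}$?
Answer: $\frac{611867}{25} \approx 24475.0$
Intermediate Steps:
$m = \frac{1}{25} \approx 0.04$
$C{\left(h,Y \right)} = -8 + Y h$ ($C{\left(h,Y \right)} = -8 + h Y = -8 + Y h$)
$C{\left(-158,m \right)} - -24489 = \left(-8 + \frac{1}{25} \left(-158\right)\right) - -24489 = \left(-8 - \frac{158}{25}\right) + 24489 = - \frac{358}{25} + 24489 = \frac{611867}{25}$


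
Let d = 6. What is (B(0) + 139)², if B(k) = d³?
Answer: 126025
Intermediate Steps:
B(k) = 216 (B(k) = 6³ = 216)
(B(0) + 139)² = (216 + 139)² = 355² = 126025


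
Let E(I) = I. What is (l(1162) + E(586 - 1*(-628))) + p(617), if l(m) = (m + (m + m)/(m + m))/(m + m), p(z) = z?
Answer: 4256407/2324 ≈ 1831.5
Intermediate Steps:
l(m) = (1 + m)/(2*m) (l(m) = (m + (2*m)/((2*m)))/((2*m)) = (m + (2*m)*(1/(2*m)))*(1/(2*m)) = (m + 1)*(1/(2*m)) = (1 + m)*(1/(2*m)) = (1 + m)/(2*m))
(l(1162) + E(586 - 1*(-628))) + p(617) = ((1/2)*(1 + 1162)/1162 + (586 - 1*(-628))) + 617 = ((1/2)*(1/1162)*1163 + (586 + 628)) + 617 = (1163/2324 + 1214) + 617 = 2822499/2324 + 617 = 4256407/2324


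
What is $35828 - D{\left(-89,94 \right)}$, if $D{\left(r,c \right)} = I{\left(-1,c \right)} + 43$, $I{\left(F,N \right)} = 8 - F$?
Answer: $35776$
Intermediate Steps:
$D{\left(r,c \right)} = 52$ ($D{\left(r,c \right)} = \left(8 - -1\right) + 43 = \left(8 + 1\right) + 43 = 9 + 43 = 52$)
$35828 - D{\left(-89,94 \right)} = 35828 - 52 = 35776$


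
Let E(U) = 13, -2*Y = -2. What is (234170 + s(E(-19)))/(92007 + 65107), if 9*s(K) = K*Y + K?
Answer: 1053778/707013 ≈ 1.4905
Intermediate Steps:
Y = 1 (Y = -½*(-2) = 1)
s(K) = 2*K/9 (s(K) = (K*1 + K)/9 = (K + K)/9 = (2*K)/9 = 2*K/9)
(234170 + s(E(-19)))/(92007 + 65107) = (234170 + (2/9)*13)/(92007 + 65107) = (234170 + 26/9)/157114 = (2107556/9)*(1/157114) = 1053778/707013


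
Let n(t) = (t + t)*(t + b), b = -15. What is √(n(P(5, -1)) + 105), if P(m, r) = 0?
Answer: √105 ≈ 10.247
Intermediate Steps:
n(t) = 2*t*(-15 + t) (n(t) = (t + t)*(t - 15) = (2*t)*(-15 + t) = 2*t*(-15 + t))
√(n(P(5, -1)) + 105) = √(2*0*(-15 + 0) + 105) = √(2*0*(-15) + 105) = √(0 + 105) = √105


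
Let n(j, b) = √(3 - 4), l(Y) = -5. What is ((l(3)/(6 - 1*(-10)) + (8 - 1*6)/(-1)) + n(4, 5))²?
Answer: 1113/256 - 37*I/8 ≈ 4.3477 - 4.625*I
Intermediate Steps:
n(j, b) = I (n(j, b) = √(-1) = I)
((l(3)/(6 - 1*(-10)) + (8 - 1*6)/(-1)) + n(4, 5))² = ((-5/(6 - 1*(-10)) + (8 - 1*6)/(-1)) + I)² = ((-5/(6 + 10) + (8 - 6)*(-1)) + I)² = ((-5/16 + 2*(-1)) + I)² = ((-5*1/16 - 2) + I)² = ((-5/16 - 2) + I)² = (-37/16 + I)²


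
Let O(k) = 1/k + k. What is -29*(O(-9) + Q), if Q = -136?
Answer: 37874/9 ≈ 4208.2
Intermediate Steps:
O(k) = k + 1/k
-29*(O(-9) + Q) = -29*((-9 + 1/(-9)) - 136) = -29*((-9 - ⅑) - 136) = -29*(-82/9 - 136) = -29*(-1306/9) = 37874/9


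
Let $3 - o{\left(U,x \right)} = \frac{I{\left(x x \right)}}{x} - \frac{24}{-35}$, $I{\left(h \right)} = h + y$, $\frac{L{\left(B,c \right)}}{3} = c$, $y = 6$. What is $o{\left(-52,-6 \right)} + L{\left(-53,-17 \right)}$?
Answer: $- \frac{1459}{35} \approx -41.686$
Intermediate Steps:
$L{\left(B,c \right)} = 3 c$
$I{\left(h \right)} = 6 + h$ ($I{\left(h \right)} = h + 6 = 6 + h$)
$o{\left(U,x \right)} = \frac{81}{35} - \frac{6 + x^{2}}{x}$ ($o{\left(U,x \right)} = 3 - \left(\frac{6 + x x}{x} - \frac{24}{-35}\right) = 3 - \left(\frac{6 + x^{2}}{x} - - \frac{24}{35}\right) = 3 - \left(\frac{6 + x^{2}}{x} + \frac{24}{35}\right) = 3 - \left(\frac{24}{35} + \frac{6 + x^{2}}{x}\right) = \frac{81}{35} - \frac{6 + x^{2}}{x}$)
$o{\left(-52,-6 \right)} + L{\left(-53,-17 \right)} = \left(\frac{81}{35} - -6 - \frac{6}{-6}\right) + 3 \left(-17\right) = \left(\frac{81}{35} + 6 - -1\right) - 51 = \left(\frac{81}{35} + 6 + 1\right) - 51 = \frac{326}{35} - 51 = - \frac{1459}{35}$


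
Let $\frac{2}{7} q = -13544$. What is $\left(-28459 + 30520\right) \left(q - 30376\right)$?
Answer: $-160304580$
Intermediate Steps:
$q = -47404$ ($q = \frac{7}{2} \left(-13544\right) = -47404$)
$\left(-28459 + 30520\right) \left(q - 30376\right) = \left(-28459 + 30520\right) \left(-47404 - 30376\right) = 2061 \left(-77780\right) = -160304580$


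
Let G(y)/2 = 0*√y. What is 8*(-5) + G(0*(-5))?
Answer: -40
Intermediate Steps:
G(y) = 0 (G(y) = 2*(0*√y) = 2*0 = 0)
8*(-5) + G(0*(-5)) = 8*(-5) + 0 = -40 + 0 = -40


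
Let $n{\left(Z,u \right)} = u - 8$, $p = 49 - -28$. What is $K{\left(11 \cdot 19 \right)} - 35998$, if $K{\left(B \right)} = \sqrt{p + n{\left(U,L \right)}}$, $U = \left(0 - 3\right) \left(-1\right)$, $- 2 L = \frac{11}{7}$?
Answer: $-35998 + \frac{\sqrt{13370}}{14} \approx -35990.0$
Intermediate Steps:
$L = - \frac{11}{14}$ ($L = - \frac{11 \cdot \frac{1}{7}}{2} = \left(- \frac{1}{2}\right) \frac{11}{7} = - \frac{11}{14} \approx -0.78571$)
$U = 3$ ($U = \left(-3\right) \left(-1\right) = 3$)
$p = 77$ ($p = 49 + 28 = 77$)
$n{\left(Z,u \right)} = -8 + u$
$K{\left(B \right)} = \frac{\sqrt{13370}}{14}$ ($K{\left(B \right)} = \sqrt{77 - \frac{123}{14}} = \sqrt{\frac{955}{14}} = \frac{\sqrt{13370}}{14}$)
$K{\left(11 \cdot 19 \right)} - 35998 = \frac{\sqrt{13370}}{14} - 35998 = -35998 + \frac{\sqrt{13370}}{14}$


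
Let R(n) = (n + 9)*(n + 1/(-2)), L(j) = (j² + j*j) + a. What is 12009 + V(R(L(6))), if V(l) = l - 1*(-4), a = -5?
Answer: 17067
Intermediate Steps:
L(j) = -5 + 2*j² (L(j) = (j² + j*j) - 5 = (j² + j²) - 5 = 2*j² - 5 = -5 + 2*j²)
R(n) = (9 + n)*(-½ + n) (R(n) = (9 + n)*(n - ½) = (9 + n)*(-½ + n))
V(l) = 4 + l (V(l) = l + 4 = 4 + l)
12009 + V(R(L(6))) = 12009 + (4 + (-9/2 + (-5 + 2*6²)² + 17*(-5 + 2*6²)/2)) = 12009 + (4 + (-9/2 + (-5 + 2*36)² + 17*(-5 + 2*36)/2)) = 12009 + (4 + (-9/2 + (-5 + 72)² + 17*(-5 + 72)/2)) = 12009 + (4 + (-9/2 + 67² + (17/2)*67)) = 12009 + (4 + (-9/2 + 4489 + 1139/2)) = 12009 + (4 + 5054) = 12009 + 5058 = 17067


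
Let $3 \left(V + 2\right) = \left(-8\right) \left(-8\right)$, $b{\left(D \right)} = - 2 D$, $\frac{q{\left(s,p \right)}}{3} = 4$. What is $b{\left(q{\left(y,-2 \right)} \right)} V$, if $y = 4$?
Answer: $-464$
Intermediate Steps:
$q{\left(s,p \right)} = 12$ ($q{\left(s,p \right)} = 3 \cdot 4 = 12$)
$V = \frac{58}{3}$ ($V = -2 + \frac{\left(-8\right) \left(-8\right)}{3} = -2 + \frac{1}{3} \cdot 64 = -2 + \frac{64}{3} = \frac{58}{3} \approx 19.333$)
$b{\left(q{\left(y,-2 \right)} \right)} V = \left(-2\right) 12 \cdot \frac{58}{3} = \left(-24\right) \frac{58}{3} = -464$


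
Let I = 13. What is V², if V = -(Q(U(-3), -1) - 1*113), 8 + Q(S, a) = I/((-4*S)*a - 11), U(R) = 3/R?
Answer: 3341584/225 ≈ 14851.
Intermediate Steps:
Q(S, a) = -8 + 13/(-11 - 4*S*a) (Q(S, a) = -8 + 13/((-4*S)*a - 11) = -8 + 13/(-4*S*a - 11) = -8 + 13/(-11 - 4*S*a))
V = 1828/15 (V = -((-101 - 32*3/(-3)*(-1))/(11 + 4*(3/(-3))*(-1)) - 1*113) = -((-101 - 32*3*(-⅓)*(-1))/(11 + 4*(3*(-⅓))*(-1)) - 113) = -((-101 - 32*(-1)*(-1))/(11 + 4*(-1)*(-1)) - 113) = -((-101 - 32)/(11 + 4) - 113) = -(-133/15 - 113) = -1*(-1828/15) = 1828/15 ≈ 121.87)
V² = (1828/15)² = 3341584/225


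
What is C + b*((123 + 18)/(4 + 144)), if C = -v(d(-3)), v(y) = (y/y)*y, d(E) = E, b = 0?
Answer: 3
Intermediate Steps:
v(y) = y (v(y) = 1*y = y)
C = 3 (C = -1*(-3) = 3)
C + b*((123 + 18)/(4 + 144)) = 3 + 0*((123 + 18)/(4 + 144)) = 3 + 0*(141/148) = 3 + 0 = 3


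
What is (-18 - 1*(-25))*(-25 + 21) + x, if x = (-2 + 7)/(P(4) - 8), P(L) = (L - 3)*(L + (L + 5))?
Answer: -27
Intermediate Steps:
P(L) = (-3 + L)*(5 + 2*L) (P(L) = (-3 + L)*(L + (5 + L)) = (-3 + L)*(5 + 2*L))
x = 1 (x = (-2 + 7)/((-15 - 1*4 + 2*4**2) - 8) = 5/((-15 - 4 + 2*16) - 8) = 5/((-15 - 4 + 32) - 8) = 5/(13 - 8) = 5/5 = 5*(1/5) = 1)
(-18 - 1*(-25))*(-25 + 21) + x = (-18 - 1*(-25))*(-25 + 21) + 1 = (-18 + 25)*(-4) + 1 = 7*(-4) + 1 = -28 + 1 = -27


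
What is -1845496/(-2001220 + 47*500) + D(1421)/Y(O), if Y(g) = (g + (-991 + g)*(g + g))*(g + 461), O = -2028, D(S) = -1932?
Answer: 368807755473452/395231631733965 ≈ 0.93314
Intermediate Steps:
Y(g) = (461 + g)*(g + 2*g*(-991 + g)) (Y(g) = (g + (-991 + g)*(2*g))*(461 + g) = (g + 2*g*(-991 + g))*(461 + g) = (461 + g)*(g + 2*g*(-991 + g)))
-1845496/(-2001220 + 47*500) + D(1421)/Y(O) = -1845496/(-2001220 + 47*500) - 1932*(-1/(2028*(-913241 - 1059*(-2028) + 2*(-2028)²))) = -1845496/(-2001220 + 23500) - 1932*(-1/(2028*(-913241 + 2147652 + 2*4112784))) = -1845496/(-1977720) - 1932*(-1/(2028*(-913241 + 2147652 + 8225568))) = -1845496*(-1/1977720) - 1932/((-2028*9459979)) = 230687/247215 - 1932/(-19184837412) = 230687/247215 - 1932*(-1/19184837412) = 230687/247215 + 161/1598736451 = 368807755473452/395231631733965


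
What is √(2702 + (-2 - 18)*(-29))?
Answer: √3282 ≈ 57.289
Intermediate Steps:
√(2702 + (-2 - 18)*(-29)) = √(2702 - 20*(-29)) = √(2702 + 580) = √3282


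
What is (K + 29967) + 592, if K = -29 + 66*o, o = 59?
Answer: 34424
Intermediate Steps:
K = 3865 (K = -29 + 66*59 = -29 + 3894 = 3865)
(K + 29967) + 592 = (3865 + 29967) + 592 = 33832 + 592 = 34424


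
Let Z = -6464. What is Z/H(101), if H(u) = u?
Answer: -64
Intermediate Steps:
Z/H(101) = -6464/101 = -6464*1/101 = -64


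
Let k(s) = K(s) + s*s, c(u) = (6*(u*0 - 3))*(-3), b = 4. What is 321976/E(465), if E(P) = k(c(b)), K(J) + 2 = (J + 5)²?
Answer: 321976/6395 ≈ 50.348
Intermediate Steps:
c(u) = 54 (c(u) = (6*(0 - 3))*(-3) = (6*(-3))*(-3) = -18*(-3) = 54)
K(J) = -2 + (5 + J)² (K(J) = -2 + (J + 5)² = -2 + (5 + J)²)
k(s) = -2 + s² + (5 + s)² (k(s) = (-2 + (5 + s)²) + s*s = (-2 + (5 + s)²) + s² = -2 + s² + (5 + s)²)
E(P) = 6395 (E(P) = -2 + 54² + (5 + 54)² = -2 + 2916 + 59² = -2 + 2916 + 3481 = 6395)
321976/E(465) = 321976/6395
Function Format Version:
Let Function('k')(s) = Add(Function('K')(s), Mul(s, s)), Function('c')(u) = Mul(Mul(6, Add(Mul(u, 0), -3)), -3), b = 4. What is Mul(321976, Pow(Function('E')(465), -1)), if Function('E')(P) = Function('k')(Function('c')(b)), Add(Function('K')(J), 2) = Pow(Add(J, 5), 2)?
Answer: Rational(321976, 6395) ≈ 50.348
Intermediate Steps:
Function('c')(u) = 54 (Function('c')(u) = Mul(Mul(6, Add(0, -3)), -3) = Mul(Mul(6, -3), -3) = Mul(-18, -3) = 54)
Function('K')(J) = Add(-2, Pow(Add(5, J), 2)) (Function('K')(J) = Add(-2, Pow(Add(J, 5), 2)) = Add(-2, Pow(Add(5, J), 2)))
Function('k')(s) = Add(-2, Pow(s, 2), Pow(Add(5, s), 2)) (Function('k')(s) = Add(Add(-2, Pow(Add(5, s), 2)), Mul(s, s)) = Add(Add(-2, Pow(Add(5, s), 2)), Pow(s, 2)) = Add(-2, Pow(s, 2), Pow(Add(5, s), 2)))
Function('E')(P) = 6395 (Function('E')(P) = Add(-2, Pow(54, 2), Pow(Add(5, 54), 2)) = Add(-2, 2916, Pow(59, 2)) = Add(-2, 2916, 3481) = 6395)
Mul(321976, Pow(Function('E')(465), -1)) = Mul(321976, Pow(6395, -1)) = Mul(321976, Rational(1, 6395)) = Rational(321976, 6395)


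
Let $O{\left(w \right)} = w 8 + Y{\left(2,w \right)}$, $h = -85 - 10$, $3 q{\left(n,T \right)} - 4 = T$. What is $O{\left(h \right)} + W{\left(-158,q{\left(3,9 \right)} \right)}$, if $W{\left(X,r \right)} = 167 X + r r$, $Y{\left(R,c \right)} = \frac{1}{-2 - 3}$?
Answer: $- \frac{1220734}{45} \approx -27127.0$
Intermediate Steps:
$Y{\left(R,c \right)} = - \frac{1}{5}$ ($Y{\left(R,c \right)} = \frac{1}{-5} = - \frac{1}{5}$)
$q{\left(n,T \right)} = \frac{4}{3} + \frac{T}{3}$
$h = -95$
$O{\left(w \right)} = - \frac{1}{5} + 8 w$ ($O{\left(w \right)} = w 8 - \frac{1}{5} = 8 w - \frac{1}{5} = - \frac{1}{5} + 8 w$)
$W{\left(X,r \right)} = r^{2} + 167 X$ ($W{\left(X,r \right)} = 167 X + r^{2} = r^{2} + 167 X$)
$O{\left(h \right)} + W{\left(-158,q{\left(3,9 \right)} \right)} = \left(- \frac{1}{5} + 8 \left(-95\right)\right) + \left(\left(\frac{4}{3} + \frac{1}{3} \cdot 9\right)^{2} + 167 \left(-158\right)\right) = \left(- \frac{1}{5} - 760\right) - \left(26386 - \left(\frac{4}{3} + 3\right)^{2}\right) = - \frac{3801}{5} - \left(26386 - \left(\frac{13}{3}\right)^{2}\right) = - \frac{3801}{5} + \left(\frac{169}{9} - 26386\right) = - \frac{3801}{5} - \frac{237305}{9} = - \frac{1220734}{45}$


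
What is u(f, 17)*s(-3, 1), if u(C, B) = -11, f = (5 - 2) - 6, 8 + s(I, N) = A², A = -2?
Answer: 44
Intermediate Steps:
s(I, N) = -4 (s(I, N) = -8 + (-2)² = -8 + 4 = -4)
f = -3 (f = 3 - 6 = -3)
u(f, 17)*s(-3, 1) = -11*(-4) = 44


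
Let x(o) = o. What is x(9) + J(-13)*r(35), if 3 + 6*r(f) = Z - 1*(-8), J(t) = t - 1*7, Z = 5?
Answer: -73/3 ≈ -24.333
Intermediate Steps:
J(t) = -7 + t (J(t) = t - 7 = -7 + t)
r(f) = 5/3 (r(f) = -½ + (5 - 1*(-8))/6 = -½ + (5 + 8)/6 = -½ + (⅙)*13 = -½ + 13/6 = 5/3)
x(9) + J(-13)*r(35) = 9 + (-7 - 13)*(5/3) = 9 - 20*5/3 = 9 - 100/3 = -73/3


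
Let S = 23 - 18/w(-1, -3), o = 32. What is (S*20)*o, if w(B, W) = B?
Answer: 26240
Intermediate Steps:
S = 41 (S = 23 - 18/(-1) = 23 - 18*(-1) = 23 + 18 = 41)
(S*20)*o = (41*20)*32 = 820*32 = 26240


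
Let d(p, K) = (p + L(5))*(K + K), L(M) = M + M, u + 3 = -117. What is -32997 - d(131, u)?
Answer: 843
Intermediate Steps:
u = -120 (u = -3 - 117 = -120)
L(M) = 2*M
d(p, K) = 2*K*(10 + p) (d(p, K) = (p + 2*5)*(K + K) = (p + 10)*(2*K) = (10 + p)*(2*K) = 2*K*(10 + p))
-32997 - d(131, u) = -32997 - 2*(-120)*(10 + 131) = -32997 - 2*(-120)*141 = -32997 - 1*(-33840) = -32997 + 33840 = 843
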